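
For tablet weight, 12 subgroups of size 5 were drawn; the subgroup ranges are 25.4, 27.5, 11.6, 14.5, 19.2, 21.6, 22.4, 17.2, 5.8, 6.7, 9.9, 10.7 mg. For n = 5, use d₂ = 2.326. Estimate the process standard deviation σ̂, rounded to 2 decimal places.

R̄ = (25.4 + 27.5 + 11.6 + 14.5 + 19.2 + 21.6 + 22.4 + 17.2 + 5.8 + 6.7 + 9.9 + 10.7) / 12 = 16.0417
σ̂ = R̄ / d₂ = 16.0417 / 2.326 = 6.8967

6.90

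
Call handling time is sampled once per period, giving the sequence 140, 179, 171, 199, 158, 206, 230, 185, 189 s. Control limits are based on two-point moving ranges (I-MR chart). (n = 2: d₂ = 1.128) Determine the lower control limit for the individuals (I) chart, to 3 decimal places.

105.321

X̄ = (140 + 179 + 171 + 199 + 158 + 206 + 230 + 185 + 189) / 9 = 184.1111
Moving ranges: 39, 8, 28, 41, 48, 24, 45, 4; M̄R̄ = 237.0000 / 8 = 29.6250
LCL = X̄ − 3·M̄R̄/d₂ = 184.1111 − 3 × 29.6250 / 1.128 = 105.3212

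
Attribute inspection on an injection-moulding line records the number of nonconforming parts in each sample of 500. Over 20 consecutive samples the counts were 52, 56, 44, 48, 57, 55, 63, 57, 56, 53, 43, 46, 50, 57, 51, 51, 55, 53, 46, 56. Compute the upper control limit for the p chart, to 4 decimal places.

0.1460

p̄ = Σdᵢ / (k·n) = 1049 / (20 × 500) = 0.10490
UCL = p̄ + 3·√(p̄(1−p̄)/n) = 0.10490 + 3 × √(0.10490×0.89510/500) = 0.10490 + 3 × 0.01370 = 0.14601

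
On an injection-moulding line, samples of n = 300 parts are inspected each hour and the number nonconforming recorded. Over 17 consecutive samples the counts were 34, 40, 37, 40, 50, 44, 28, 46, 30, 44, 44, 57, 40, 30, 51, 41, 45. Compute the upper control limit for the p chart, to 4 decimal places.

p̄ = Σdᵢ / (k·n) = 701 / (17 × 300) = 0.13745
UCL = p̄ + 3·√(p̄(1−p̄)/n) = 0.13745 + 3 × √(0.13745×0.86255/300) = 0.13745 + 3 × 0.01988 = 0.19709

0.1971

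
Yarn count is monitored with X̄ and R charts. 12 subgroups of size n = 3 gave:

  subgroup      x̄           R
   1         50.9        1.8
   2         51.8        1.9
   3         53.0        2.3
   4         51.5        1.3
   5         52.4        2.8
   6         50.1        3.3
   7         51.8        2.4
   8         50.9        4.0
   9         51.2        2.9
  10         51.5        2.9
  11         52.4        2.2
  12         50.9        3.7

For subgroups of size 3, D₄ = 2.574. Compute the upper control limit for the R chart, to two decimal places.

6.76

R̄ = (1.8 + 1.9 + 2.3 + 1.3 + 2.8 + 3.3 + 2.4 + 4.0 + 2.9 + 2.9 + 2.2 + 3.7) / 12 = 31.5000 / 12 = 2.6250
UCL_R = D₄·R̄ = 2.574 × 2.6250 = 6.7567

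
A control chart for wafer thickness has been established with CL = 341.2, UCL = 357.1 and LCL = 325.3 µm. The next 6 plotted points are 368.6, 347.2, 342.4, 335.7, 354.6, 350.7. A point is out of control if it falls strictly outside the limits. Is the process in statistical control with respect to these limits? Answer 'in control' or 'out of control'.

Compare each point to [325.3, 357.1]: sample 1 = 368.6 > UCL.

out of control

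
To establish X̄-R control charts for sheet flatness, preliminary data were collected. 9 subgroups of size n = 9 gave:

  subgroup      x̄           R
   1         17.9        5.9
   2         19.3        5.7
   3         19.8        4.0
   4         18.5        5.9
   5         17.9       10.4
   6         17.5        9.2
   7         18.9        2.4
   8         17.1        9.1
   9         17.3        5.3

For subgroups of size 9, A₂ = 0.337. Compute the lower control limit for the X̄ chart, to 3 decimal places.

16.076

X̄̄ = (17.9 + 19.3 + 19.8 + 18.5 + 17.9 + 17.5 + 18.9 + 17.1 + 17.3) / 9 = 164.2000 / 9 = 18.2444
R̄ = (5.9 + 5.7 + 4.0 + 5.9 + 10.4 + 9.2 + 2.4 + 9.1 + 5.3) / 9 = 57.9000 / 9 = 6.4333
LCL = X̄̄ − A₂·R̄ = 18.2444 − 0.337 × 6.4333 = 16.0764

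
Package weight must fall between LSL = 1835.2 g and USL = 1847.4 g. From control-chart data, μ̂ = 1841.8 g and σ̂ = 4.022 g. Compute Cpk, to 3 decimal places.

Cpu = (USL − μ̂) / (3σ̂) = (1847.4 − 1841.8) / (3 × 4.022) = 0.4641; Cpl = (μ̂ − LSL) / (3σ̂) = (1841.8 − 1835.2) / (3 × 4.022) = 0.5470; Cpk = min(Cpu, Cpl) = 0.4641

0.464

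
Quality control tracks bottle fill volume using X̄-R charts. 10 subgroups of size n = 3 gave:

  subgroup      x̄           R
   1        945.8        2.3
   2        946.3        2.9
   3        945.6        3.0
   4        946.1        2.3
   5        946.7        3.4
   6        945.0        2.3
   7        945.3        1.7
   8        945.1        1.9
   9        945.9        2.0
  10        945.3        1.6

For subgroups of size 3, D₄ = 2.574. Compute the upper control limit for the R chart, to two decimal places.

R̄ = (2.3 + 2.9 + 3.0 + 2.3 + 3.4 + 2.3 + 1.7 + 1.9 + 2.0 + 1.6) / 10 = 23.4000 / 10 = 2.3400
UCL_R = D₄·R̄ = 2.574 × 2.3400 = 6.0232

6.02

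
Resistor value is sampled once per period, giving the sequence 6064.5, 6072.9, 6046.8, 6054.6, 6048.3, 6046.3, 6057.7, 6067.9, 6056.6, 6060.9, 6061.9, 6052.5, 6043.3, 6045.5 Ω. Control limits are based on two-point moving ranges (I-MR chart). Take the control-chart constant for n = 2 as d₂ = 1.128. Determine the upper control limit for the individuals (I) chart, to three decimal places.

6078.115

X̄ = (6064.5 + 6072.9 + 6046.8 + 6054.6 + 6048.3 + 6046.3 + 6057.7 + 6067.9 + 6056.6 + 6060.9 + 6061.9 + 6052.5 + 6043.3 + 6045.5) / 14 = 6055.6929
Moving ranges: 8.4, 26.1, 7.8, 6.3, 2.0, 11.4, 10.2, 11.3, 4.3, 1.0, 9.4, 9.2, 2.2; M̄R̄ = 109.6000 / 13 = 8.4308
UCL = X̄ + 3·M̄R̄/d₂ = 6055.6929 + 3 × 8.4308 / 1.128 = 6078.1151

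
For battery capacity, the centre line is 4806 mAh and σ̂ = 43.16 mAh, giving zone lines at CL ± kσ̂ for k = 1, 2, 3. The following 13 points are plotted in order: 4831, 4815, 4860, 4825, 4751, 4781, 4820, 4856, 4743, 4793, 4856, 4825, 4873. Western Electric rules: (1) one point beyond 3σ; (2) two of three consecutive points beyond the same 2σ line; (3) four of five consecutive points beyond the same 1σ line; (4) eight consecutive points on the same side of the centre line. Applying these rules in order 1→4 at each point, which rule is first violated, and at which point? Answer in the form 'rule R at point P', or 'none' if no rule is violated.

none

Zone of each point (C = within 1σ̂, B = 1σ̂–2σ̂, A = 2σ̂–3σ̂, * = beyond 3σ̂; sign = side of CL): 1:+C, 2:+C, 3:+B, 4:+C, 5:-B, 6:-C, 7:+C, 8:+B, 9:-B, 10:-C, 11:+B, 12:+C, 13:+B
No rule fires across all 13 points.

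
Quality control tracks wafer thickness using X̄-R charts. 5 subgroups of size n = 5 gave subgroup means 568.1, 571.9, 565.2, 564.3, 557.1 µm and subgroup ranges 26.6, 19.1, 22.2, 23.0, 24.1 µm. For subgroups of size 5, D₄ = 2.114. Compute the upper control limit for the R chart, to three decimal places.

48.622

R̄ = (26.6 + 19.1 + 22.2 + 23.0 + 24.1) / 5 = 115.0000 / 5 = 23.0000
UCL_R = D₄·R̄ = 2.114 × 23.0000 = 48.6220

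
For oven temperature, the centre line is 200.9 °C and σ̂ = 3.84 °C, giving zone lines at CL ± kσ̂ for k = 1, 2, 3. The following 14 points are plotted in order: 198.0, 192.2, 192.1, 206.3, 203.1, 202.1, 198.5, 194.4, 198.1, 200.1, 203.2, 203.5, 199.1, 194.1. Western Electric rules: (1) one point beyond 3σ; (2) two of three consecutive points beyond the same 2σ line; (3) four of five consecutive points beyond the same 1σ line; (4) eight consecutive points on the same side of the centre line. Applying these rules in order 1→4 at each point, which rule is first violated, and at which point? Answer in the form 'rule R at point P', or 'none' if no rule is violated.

Zone of each point (C = within 1σ̂, B = 1σ̂–2σ̂, A = 2σ̂–3σ̂, * = beyond 3σ̂; sign = side of CL): 1:-C, 2:-A, 3:-A, 4:+B, 5:+C, 6:+C, 7:-C, 8:-B, 9:-C, 10:-C, 11:+C, 12:+C, 13:-C, 14:-B
Rule 2 (two of three consecutive points beyond the same 2σ limit) is satisfied at point 3.

rule 2 at point 3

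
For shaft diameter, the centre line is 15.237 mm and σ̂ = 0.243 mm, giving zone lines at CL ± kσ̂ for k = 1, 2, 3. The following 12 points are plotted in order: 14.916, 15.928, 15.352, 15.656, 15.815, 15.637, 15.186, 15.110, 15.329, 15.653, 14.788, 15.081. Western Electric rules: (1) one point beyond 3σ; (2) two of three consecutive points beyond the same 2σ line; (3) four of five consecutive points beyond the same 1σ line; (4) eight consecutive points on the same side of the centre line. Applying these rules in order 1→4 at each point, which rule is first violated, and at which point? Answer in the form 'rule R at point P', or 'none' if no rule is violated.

Zone of each point (C = within 1σ̂, B = 1σ̂–2σ̂, A = 2σ̂–3σ̂, * = beyond 3σ̂; sign = side of CL): 1:-B, 2:+A, 3:+C, 4:+B, 5:+A, 6:+B, 7:-C, 8:-C, 9:+C, 10:+B, 11:-B, 12:-C
Rule 3 (four of five consecutive points beyond the same 1σ limit) is satisfied at point 6.

rule 3 at point 6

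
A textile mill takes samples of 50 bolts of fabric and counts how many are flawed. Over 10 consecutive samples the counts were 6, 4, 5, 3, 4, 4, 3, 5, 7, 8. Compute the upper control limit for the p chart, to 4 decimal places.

p̄ = Σdᵢ / (k·n) = 49 / (10 × 50) = 0.09800
UCL = p̄ + 3·√(p̄(1−p̄)/n) = 0.09800 + 3 × √(0.09800×0.90200/50) = 0.09800 + 3 × 0.04205 = 0.22414

0.2241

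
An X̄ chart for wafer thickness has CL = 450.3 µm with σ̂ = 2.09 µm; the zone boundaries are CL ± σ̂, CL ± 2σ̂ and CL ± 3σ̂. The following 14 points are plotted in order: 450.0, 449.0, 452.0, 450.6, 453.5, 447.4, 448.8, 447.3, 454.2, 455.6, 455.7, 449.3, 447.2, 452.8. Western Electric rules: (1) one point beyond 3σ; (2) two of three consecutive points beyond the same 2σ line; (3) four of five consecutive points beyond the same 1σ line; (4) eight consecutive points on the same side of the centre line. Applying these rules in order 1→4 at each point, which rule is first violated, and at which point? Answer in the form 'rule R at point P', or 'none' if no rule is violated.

Zone of each point (C = within 1σ̂, B = 1σ̂–2σ̂, A = 2σ̂–3σ̂, * = beyond 3σ̂; sign = side of CL): 1:-C, 2:-C, 3:+C, 4:+C, 5:+B, 6:-B, 7:-C, 8:-B, 9:+B, 10:+A, 11:+A, 12:-C, 13:-B, 14:+B
Rule 2 (two of three consecutive points beyond the same 2σ limit) is satisfied at point 11.

rule 2 at point 11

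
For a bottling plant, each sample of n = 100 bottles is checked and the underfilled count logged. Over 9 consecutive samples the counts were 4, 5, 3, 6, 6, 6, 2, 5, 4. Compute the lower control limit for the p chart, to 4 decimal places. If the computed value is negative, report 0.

p̄ = Σdᵢ / (k·n) = 41 / (9 × 100) = 0.04556
LCL = p̄ − 3·√(p̄(1−p̄)/n) = 0.04556 − 3 × 0.02085 = -0.01700 → 0 (negative, so LCL = 0)

0.0000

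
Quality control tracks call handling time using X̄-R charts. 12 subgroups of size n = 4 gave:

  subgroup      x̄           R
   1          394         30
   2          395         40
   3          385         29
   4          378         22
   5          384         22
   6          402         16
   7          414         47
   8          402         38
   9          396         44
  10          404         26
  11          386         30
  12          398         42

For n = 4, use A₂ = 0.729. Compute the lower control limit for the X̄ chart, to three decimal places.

371.384

X̄̄ = (394 + 395 + 385 + 378 + 384 + 402 + 414 + 402 + 396 + 404 + 386 + 398) / 12 = 4738.0000 / 12 = 394.8333
R̄ = (30 + 40 + 29 + 22 + 22 + 16 + 47 + 38 + 44 + 26 + 30 + 42) / 12 = 386.0000 / 12 = 32.1667
LCL = X̄̄ − A₂·R̄ = 394.8333 − 0.729 × 32.1667 = 371.3838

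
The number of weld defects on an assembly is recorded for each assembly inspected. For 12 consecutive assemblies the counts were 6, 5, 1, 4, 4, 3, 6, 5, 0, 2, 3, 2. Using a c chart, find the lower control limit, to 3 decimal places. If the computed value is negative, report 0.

0.000

c̄ = (6 + 5 + 1 + 4 + 4 + 3 + 6 + 5 + 0 + 2 + 3 + 2) / 12 = 41 / 12 = 3.4167
LCL = c̄ − 3√c̄ = 3.4167 − 3 × 1.8484 = -2.1286 → 0 (cannot be negative)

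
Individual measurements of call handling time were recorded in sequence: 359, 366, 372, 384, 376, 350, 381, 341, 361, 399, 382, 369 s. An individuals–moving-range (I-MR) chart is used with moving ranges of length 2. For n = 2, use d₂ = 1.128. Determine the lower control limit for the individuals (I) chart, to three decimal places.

X̄ = (359 + 366 + 372 + 384 + 376 + 350 + 381 + 341 + 361 + 399 + 382 + 369) / 12 = 370.0000
Moving ranges: 7, 6, 12, 8, 26, 31, 40, 20, 38, 17, 13; M̄R̄ = 218.0000 / 11 = 19.8182
LCL = X̄ − 3·M̄R̄/d₂ = 370.0000 − 3 × 19.8182 / 1.128 = 317.2921

317.292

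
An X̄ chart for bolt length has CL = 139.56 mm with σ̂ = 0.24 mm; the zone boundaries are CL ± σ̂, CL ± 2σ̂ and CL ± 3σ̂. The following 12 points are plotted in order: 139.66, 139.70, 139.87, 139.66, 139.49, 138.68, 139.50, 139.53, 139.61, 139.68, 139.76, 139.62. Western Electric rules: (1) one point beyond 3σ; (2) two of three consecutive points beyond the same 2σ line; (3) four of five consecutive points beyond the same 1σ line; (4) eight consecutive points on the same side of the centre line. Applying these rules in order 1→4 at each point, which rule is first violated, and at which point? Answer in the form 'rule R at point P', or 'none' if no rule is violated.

Zone of each point (C = within 1σ̂, B = 1σ̂–2σ̂, A = 2σ̂–3σ̂, * = beyond 3σ̂; sign = side of CL): 1:+C, 2:+C, 3:+B, 4:+C, 5:-C, 6:-*, 7:-C, 8:-C, 9:+C, 10:+C, 11:+C, 12:+C
Rule 1 (one point beyond the 3σ limits) is satisfied at point 6.

rule 1 at point 6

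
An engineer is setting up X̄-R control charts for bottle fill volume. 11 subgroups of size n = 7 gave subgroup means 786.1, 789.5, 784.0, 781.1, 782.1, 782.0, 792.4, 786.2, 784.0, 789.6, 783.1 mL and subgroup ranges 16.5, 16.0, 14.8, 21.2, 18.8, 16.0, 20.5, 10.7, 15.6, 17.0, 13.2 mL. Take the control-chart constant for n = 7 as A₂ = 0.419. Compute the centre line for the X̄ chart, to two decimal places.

X̄̄ = (786.1 + 789.5 + 784.0 + 781.1 + 782.1 + 782.0 + 792.4 + 786.2 + 784.0 + 789.6 + 783.1) / 11 = 8640.1000 / 11 = 785.4636
CL = X̄̄ = 785.4636

785.46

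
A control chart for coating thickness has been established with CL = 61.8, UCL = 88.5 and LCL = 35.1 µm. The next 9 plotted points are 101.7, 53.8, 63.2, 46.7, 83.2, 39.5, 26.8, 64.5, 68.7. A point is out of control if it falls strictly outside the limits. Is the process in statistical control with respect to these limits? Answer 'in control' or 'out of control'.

Compare each point to [35.1, 88.5]: sample 1 = 101.7 > UCL; sample 7 = 26.8 < LCL.

out of control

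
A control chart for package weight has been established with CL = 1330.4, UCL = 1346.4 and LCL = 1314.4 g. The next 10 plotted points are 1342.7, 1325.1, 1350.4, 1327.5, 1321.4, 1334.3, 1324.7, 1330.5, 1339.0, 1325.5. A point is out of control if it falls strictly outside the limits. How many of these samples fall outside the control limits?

1

Compare each point to [1314.4, 1346.4]: sample 3 = 1350.4 > UCL.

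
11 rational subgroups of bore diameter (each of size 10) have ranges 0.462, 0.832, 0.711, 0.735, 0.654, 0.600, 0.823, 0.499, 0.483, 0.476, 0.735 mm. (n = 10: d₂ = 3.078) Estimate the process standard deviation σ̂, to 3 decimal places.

0.207

R̄ = (0.462 + 0.832 + 0.711 + 0.735 + 0.654 + 0.600 + 0.823 + 0.499 + 0.483 + 0.476 + 0.735) / 11 = 0.6373
σ̂ = R̄ / d₂ = 0.6373 / 3.078 = 0.2070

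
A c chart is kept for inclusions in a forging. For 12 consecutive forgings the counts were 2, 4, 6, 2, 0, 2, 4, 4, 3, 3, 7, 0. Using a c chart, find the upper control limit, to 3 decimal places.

c̄ = (2 + 4 + 6 + 2 + 0 + 2 + 4 + 4 + 3 + 3 + 7 + 0) / 12 = 37 / 12 = 3.0833
UCL = c̄ + 3√c̄ = 3.0833 + 3 × √3.0833 = 3.0833 + 3 × 1.7559 = 8.3512

8.351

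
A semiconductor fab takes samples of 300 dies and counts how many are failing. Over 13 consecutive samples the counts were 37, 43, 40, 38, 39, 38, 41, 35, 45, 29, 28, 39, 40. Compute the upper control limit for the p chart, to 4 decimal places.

0.1837

p̄ = Σdᵢ / (k·n) = 492 / (13 × 300) = 0.12615
UCL = p̄ + 3·√(p̄(1−p̄)/n) = 0.12615 + 3 × √(0.12615×0.87385/300) = 0.12615 + 3 × 0.01917 = 0.18366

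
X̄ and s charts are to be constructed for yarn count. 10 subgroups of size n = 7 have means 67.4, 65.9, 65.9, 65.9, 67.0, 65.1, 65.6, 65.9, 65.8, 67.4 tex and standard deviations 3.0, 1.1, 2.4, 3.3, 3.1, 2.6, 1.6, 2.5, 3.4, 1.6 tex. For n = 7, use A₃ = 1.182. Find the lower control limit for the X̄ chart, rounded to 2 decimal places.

63.28

X̄̄ = (67.4 + 65.9 + 65.9 + 65.9 + 67.0 + 65.1 + 65.6 + 65.9 + 65.8 + 67.4) / 10 = 66.1900
s̄ = (3.0 + 1.1 + 2.4 + 3.3 + 3.1 + 2.6 + 1.6 + 2.5 + 3.4 + 1.6) / 10 = 2.4600
LCL = X̄̄ − A₃·s̄ = 66.1900 − 1.182 × 2.4600 = 63.2823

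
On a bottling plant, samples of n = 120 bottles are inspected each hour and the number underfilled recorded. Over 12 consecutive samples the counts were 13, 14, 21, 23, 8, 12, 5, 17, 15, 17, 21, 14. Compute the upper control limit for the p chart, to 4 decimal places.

0.2156

p̄ = Σdᵢ / (k·n) = 180 / (12 × 120) = 0.12500
UCL = p̄ + 3·√(p̄(1−p̄)/n) = 0.12500 + 3 × √(0.12500×0.87500/120) = 0.12500 + 3 × 0.03019 = 0.21557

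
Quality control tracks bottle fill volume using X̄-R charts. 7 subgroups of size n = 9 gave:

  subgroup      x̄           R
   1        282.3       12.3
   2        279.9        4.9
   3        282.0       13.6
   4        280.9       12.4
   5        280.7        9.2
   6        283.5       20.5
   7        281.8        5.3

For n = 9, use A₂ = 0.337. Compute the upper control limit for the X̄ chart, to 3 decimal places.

285.350

X̄̄ = (282.3 + 279.9 + 282.0 + 280.9 + 280.7 + 283.5 + 281.8) / 7 = 1971.1000 / 7 = 281.5857
R̄ = (12.3 + 4.9 + 13.6 + 12.4 + 9.2 + 20.5 + 5.3) / 7 = 78.2000 / 7 = 11.1714
UCL = X̄̄ + A₂·R̄ = 281.5857 + 0.337 × 11.1714 = 285.3505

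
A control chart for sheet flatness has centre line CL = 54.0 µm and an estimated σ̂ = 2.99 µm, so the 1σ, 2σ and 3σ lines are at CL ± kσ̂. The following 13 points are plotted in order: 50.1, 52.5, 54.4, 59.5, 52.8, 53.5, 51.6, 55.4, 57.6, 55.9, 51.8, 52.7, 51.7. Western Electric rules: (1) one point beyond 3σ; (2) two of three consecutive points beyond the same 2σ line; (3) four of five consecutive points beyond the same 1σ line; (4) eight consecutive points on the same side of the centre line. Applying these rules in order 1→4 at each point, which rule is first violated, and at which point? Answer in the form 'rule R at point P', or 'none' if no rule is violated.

Zone of each point (C = within 1σ̂, B = 1σ̂–2σ̂, A = 2σ̂–3σ̂, * = beyond 3σ̂; sign = side of CL): 1:-B, 2:-C, 3:+C, 4:+B, 5:-C, 6:-C, 7:-C, 8:+C, 9:+B, 10:+C, 11:-C, 12:-C, 13:-C
No rule fires across all 13 points.

none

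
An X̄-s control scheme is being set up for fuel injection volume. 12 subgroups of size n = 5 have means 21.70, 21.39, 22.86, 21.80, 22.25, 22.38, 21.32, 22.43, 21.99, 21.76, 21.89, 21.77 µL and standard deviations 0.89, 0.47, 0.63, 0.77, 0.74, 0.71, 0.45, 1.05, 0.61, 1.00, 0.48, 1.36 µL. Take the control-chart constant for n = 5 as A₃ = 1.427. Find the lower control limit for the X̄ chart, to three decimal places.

20.872

X̄̄ = (21.70 + 21.39 + 22.86 + 21.80 + 22.25 + 22.38 + 21.32 + 22.43 + 21.99 + 21.76 + 21.89 + 21.77) / 12 = 21.9617
s̄ = (0.89 + 0.47 + 0.63 + 0.77 + 0.74 + 0.71 + 0.45 + 1.05 + 0.61 + 1.00 + 0.48 + 1.36) / 12 = 0.7633
LCL = X̄̄ − A₃·s̄ = 21.9617 − 1.427 × 0.7633 = 20.8724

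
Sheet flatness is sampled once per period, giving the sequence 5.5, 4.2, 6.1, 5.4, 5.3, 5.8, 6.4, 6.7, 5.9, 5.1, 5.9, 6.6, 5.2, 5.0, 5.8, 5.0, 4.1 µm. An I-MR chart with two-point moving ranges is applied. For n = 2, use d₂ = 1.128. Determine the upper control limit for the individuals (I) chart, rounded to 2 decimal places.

7.62

X̄ = (5.5 + 4.2 + 6.1 + 5.4 + 5.3 + 5.8 + 6.4 + 6.7 + 5.9 + 5.1 + 5.9 + 6.6 + 5.2 + 5.0 + 5.8 + 5.0 + 4.1) / 17 = 5.5294
Moving ranges: 1.3, 1.9, 0.7, 0.1, 0.5, 0.6, 0.3, 0.8, 0.8, 0.8, 0.7, 1.4, 0.2, 0.8, 0.8, 0.9; M̄R̄ = 12.6000 / 16 = 0.7875
UCL = X̄ + 3·M̄R̄/d₂ = 5.5294 + 3 × 0.7875 / 1.128 = 7.6238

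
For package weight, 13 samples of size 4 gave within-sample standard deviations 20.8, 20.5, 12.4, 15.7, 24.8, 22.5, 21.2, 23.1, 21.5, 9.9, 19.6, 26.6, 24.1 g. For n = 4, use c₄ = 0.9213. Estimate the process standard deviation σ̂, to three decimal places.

s̄ = (20.8 + 20.5 + 12.4 + 15.7 + 24.8 + 22.5 + 21.2 + 23.1 + 21.5 + 9.9 + 19.6 + 26.6 + 24.1) / 13 = 20.2077
σ̂ = s̄ / c₄ = 20.2077 / 0.9213 = 21.9339

21.934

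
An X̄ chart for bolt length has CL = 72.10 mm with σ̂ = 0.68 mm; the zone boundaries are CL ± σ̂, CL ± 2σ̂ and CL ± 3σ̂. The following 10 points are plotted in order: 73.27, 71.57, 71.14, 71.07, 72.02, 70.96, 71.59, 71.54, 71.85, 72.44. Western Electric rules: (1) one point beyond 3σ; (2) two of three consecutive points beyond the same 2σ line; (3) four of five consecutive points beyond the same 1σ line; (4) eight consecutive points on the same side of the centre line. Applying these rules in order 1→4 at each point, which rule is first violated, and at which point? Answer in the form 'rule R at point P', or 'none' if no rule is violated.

Zone of each point (C = within 1σ̂, B = 1σ̂–2σ̂, A = 2σ̂–3σ̂, * = beyond 3σ̂; sign = side of CL): 1:+B, 2:-C, 3:-B, 4:-B, 5:-C, 6:-B, 7:-C, 8:-C, 9:-C, 10:+C
Rule 4 (eight consecutive points on the same side of the centre line) is satisfied at point 9.

rule 4 at point 9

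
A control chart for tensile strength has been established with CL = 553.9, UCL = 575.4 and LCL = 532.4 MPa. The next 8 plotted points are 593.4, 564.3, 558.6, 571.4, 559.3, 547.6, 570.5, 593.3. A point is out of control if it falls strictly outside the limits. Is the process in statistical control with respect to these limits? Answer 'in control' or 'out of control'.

Compare each point to [532.4, 575.4]: sample 1 = 593.4 > UCL; sample 8 = 593.3 > UCL.

out of control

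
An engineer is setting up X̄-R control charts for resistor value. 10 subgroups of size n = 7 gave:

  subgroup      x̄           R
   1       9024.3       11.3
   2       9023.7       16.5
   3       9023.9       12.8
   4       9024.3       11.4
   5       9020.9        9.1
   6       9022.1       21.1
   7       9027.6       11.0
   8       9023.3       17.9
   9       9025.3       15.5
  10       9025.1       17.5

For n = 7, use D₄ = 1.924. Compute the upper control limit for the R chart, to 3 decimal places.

R̄ = (11.3 + 16.5 + 12.8 + 11.4 + 9.1 + 21.1 + 11.0 + 17.9 + 15.5 + 17.5) / 10 = 144.1000 / 10 = 14.4100
UCL_R = D₄·R̄ = 1.924 × 14.4100 = 27.7248

27.725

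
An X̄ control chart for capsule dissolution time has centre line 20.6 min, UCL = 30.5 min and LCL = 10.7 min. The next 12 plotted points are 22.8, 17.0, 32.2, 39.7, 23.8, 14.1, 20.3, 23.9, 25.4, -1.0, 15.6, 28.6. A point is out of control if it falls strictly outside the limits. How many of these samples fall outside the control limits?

Compare each point to [10.7, 30.5]: sample 3 = 32.2 > UCL; sample 4 = 39.7 > UCL; sample 10 = -1.0 < LCL.

3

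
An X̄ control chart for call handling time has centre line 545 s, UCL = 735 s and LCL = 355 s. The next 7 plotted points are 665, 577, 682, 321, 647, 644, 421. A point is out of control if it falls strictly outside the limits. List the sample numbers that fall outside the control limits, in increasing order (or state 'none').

Compare each point to [355, 735]: sample 4 = 321 < LCL.

4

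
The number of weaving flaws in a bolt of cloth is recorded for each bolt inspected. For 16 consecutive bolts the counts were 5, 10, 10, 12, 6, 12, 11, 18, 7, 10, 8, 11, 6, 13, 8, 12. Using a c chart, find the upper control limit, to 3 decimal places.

19.395

c̄ = (5 + 10 + 10 + 12 + 6 + 12 + 11 + 18 + 7 + 10 + 8 + 11 + 6 + 13 + 8 + 12) / 16 = 159 / 16 = 9.9375
UCL = c̄ + 3√c̄ = 9.9375 + 3 × √9.9375 = 9.9375 + 3 × 3.1524 = 19.3946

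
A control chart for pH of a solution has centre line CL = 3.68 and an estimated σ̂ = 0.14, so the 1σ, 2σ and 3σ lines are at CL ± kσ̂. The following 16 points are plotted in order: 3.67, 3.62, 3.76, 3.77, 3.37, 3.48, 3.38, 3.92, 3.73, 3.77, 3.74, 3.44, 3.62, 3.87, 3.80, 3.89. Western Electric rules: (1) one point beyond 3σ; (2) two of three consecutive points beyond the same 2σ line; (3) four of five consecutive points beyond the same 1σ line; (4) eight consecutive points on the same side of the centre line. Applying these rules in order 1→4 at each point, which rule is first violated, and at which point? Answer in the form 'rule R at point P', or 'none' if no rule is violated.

Zone of each point (C = within 1σ̂, B = 1σ̂–2σ̂, A = 2σ̂–3σ̂, * = beyond 3σ̂; sign = side of CL): 1:-C, 2:-C, 3:+C, 4:+C, 5:-A, 6:-B, 7:-A, 8:+B, 9:+C, 10:+C, 11:+C, 12:-B, 13:-C, 14:+B, 15:+C, 16:+B
Rule 2 (two of three consecutive points beyond the same 2σ limit) is satisfied at point 7.

rule 2 at point 7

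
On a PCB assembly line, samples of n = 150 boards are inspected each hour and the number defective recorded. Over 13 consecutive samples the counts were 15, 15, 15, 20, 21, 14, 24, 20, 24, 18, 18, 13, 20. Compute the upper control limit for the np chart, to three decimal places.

30.236

p̄ = Σdᵢ / (k·n) = 237 / (13 × 150) = 0.12154
UCL = np̄ + 3·√(np̄(1−p̄)) = 18.2308 + 3 × √(18.2308×0.87846) = 18.2308 + 3 × 4.0019 = 30.2364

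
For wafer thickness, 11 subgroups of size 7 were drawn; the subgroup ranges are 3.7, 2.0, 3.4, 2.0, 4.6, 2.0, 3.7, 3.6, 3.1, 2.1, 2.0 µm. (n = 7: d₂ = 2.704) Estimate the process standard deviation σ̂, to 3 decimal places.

1.083

R̄ = (3.7 + 2.0 + 3.4 + 2.0 + 4.6 + 2.0 + 3.7 + 3.6 + 3.1 + 2.1 + 2.0) / 11 = 2.9273
σ̂ = R̄ / d₂ = 2.9273 / 2.704 = 1.0826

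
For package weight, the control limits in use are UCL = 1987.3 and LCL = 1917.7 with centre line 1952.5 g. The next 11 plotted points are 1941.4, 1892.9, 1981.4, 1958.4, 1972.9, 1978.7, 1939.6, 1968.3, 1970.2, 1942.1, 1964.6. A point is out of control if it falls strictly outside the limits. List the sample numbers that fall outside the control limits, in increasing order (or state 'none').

Compare each point to [1917.7, 1987.3]: sample 2 = 1892.9 < LCL.

2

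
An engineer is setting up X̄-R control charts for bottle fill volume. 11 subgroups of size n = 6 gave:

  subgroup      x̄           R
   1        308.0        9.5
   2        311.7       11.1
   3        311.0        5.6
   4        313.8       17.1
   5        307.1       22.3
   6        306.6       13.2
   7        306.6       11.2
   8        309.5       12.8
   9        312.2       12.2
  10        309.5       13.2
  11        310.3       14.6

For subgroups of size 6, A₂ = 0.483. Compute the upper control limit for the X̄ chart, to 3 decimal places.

315.934

X̄̄ = (308.0 + 311.7 + 311.0 + 313.8 + 307.1 + 306.6 + 306.6 + 309.5 + 312.2 + 309.5 + 310.3) / 11 = 3406.3000 / 11 = 309.6636
R̄ = (9.5 + 11.1 + 5.6 + 17.1 + 22.3 + 13.2 + 11.2 + 12.8 + 12.2 + 13.2 + 14.6) / 11 = 142.8000 / 11 = 12.9818
UCL = X̄̄ + A₂·R̄ = 309.6636 + 0.483 × 12.9818 = 315.9339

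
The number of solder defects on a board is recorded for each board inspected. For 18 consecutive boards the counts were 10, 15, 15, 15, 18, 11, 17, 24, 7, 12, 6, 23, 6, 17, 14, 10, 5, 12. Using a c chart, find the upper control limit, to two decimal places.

24.05

c̄ = (10 + 15 + 15 + 15 + 18 + 11 + 17 + 24 + 7 + 12 + 6 + 23 + 6 + 17 + 14 + 10 + 5 + 12) / 18 = 237 / 18 = 13.1667
UCL = c̄ + 3√c̄ = 13.1667 + 3 × √13.1667 = 13.1667 + 3 × 3.6286 = 24.0524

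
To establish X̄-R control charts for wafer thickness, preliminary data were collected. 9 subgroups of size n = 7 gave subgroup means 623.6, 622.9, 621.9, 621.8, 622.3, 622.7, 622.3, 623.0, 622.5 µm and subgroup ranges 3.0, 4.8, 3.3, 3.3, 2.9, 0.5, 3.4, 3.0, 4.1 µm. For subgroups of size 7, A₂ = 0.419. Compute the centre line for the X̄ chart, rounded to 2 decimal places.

X̄̄ = (623.6 + 622.9 + 621.9 + 621.8 + 622.3 + 622.7 + 622.3 + 623.0 + 622.5) / 9 = 5603.0000 / 9 = 622.5556
CL = X̄̄ = 622.5556

622.56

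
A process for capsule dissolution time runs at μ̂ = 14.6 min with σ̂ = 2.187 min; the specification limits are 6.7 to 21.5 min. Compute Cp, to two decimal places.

1.13

Cp = (USL − LSL) / (6σ̂) = (21.5 − 6.7) / (6 × 2.187) = 14.8000 / 13.1220 = 1.1279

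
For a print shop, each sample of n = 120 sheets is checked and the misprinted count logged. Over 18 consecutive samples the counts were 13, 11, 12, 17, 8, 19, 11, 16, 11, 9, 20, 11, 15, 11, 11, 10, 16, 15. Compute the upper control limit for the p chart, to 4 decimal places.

p̄ = Σdᵢ / (k·n) = 236 / (18 × 120) = 0.10926
UCL = p̄ + 3·√(p̄(1−p̄)/n) = 0.10926 + 3 × √(0.10926×0.89074/120) = 0.10926 + 3 × 0.02848 = 0.19469

0.1947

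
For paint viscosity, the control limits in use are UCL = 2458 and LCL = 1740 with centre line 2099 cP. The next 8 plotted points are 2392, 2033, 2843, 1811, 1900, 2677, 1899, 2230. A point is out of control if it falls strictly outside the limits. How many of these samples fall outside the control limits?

2

Compare each point to [1740, 2458]: sample 3 = 2843 > UCL; sample 6 = 2677 > UCL.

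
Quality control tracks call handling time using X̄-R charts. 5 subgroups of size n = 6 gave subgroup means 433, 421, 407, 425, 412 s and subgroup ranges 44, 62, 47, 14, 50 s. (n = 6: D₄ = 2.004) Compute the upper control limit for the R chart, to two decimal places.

86.97

R̄ = (44 + 62 + 47 + 14 + 50) / 5 = 217.0000 / 5 = 43.4000
UCL_R = D₄·R̄ = 2.004 × 43.4000 = 86.9736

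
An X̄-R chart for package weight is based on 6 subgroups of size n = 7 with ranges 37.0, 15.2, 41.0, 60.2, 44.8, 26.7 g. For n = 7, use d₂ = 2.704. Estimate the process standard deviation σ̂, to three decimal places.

R̄ = (37.0 + 15.2 + 41.0 + 60.2 + 44.8 + 26.7) / 6 = 37.4833
σ̂ = R̄ / d₂ = 37.4833 / 2.704 = 13.8622

13.862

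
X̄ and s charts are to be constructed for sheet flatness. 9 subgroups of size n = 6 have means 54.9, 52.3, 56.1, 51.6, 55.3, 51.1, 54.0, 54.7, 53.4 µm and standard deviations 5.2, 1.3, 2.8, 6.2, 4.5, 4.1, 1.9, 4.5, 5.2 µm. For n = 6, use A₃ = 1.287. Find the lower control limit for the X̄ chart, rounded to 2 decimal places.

48.61

X̄̄ = (54.9 + 52.3 + 56.1 + 51.6 + 55.3 + 51.1 + 54.0 + 54.7 + 53.4) / 9 = 53.7111
s̄ = (5.2 + 1.3 + 2.8 + 6.2 + 4.5 + 4.1 + 1.9 + 4.5 + 5.2) / 9 = 3.9667
LCL = X̄̄ − A₃·s̄ = 53.7111 − 1.287 × 3.9667 = 48.6060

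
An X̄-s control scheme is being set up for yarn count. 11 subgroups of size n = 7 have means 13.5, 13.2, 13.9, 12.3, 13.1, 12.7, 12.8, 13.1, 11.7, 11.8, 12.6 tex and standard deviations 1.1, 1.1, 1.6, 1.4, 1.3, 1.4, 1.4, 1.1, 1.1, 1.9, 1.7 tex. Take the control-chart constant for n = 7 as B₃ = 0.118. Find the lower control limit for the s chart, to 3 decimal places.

s̄ = (1.1 + 1.1 + 1.6 + 1.4 + 1.3 + 1.4 + 1.4 + 1.1 + 1.1 + 1.9 + 1.7) / 11 = 1.3727
LCL_s = B₃·s̄ = 0.118 × 1.3727 = 0.1620

0.162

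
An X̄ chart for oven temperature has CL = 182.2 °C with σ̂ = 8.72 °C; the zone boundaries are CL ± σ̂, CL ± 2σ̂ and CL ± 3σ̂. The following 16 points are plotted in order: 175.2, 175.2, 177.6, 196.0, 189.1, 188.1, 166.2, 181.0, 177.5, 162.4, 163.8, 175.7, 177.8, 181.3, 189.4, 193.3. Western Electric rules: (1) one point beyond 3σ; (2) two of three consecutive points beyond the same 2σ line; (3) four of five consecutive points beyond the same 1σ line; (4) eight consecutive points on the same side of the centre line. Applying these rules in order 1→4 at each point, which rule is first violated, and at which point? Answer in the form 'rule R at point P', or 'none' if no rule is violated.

Zone of each point (C = within 1σ̂, B = 1σ̂–2σ̂, A = 2σ̂–3σ̂, * = beyond 3σ̂; sign = side of CL): 1:-C, 2:-C, 3:-C, 4:+B, 5:+C, 6:+C, 7:-B, 8:-C, 9:-C, 10:-A, 11:-A, 12:-C, 13:-C, 14:-C, 15:+C, 16:+B
Rule 2 (two of three consecutive points beyond the same 2σ limit) is satisfied at point 11.

rule 2 at point 11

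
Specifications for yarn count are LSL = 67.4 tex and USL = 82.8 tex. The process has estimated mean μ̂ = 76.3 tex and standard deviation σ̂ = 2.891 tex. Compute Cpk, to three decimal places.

0.749

Cpu = (USL − μ̂) / (3σ̂) = (82.8 − 76.3) / (3 × 2.891) = 0.7495; Cpl = (μ̂ − LSL) / (3σ̂) = (76.3 − 67.4) / (3 × 2.891) = 1.0262; Cpk = min(Cpu, Cpl) = 0.7495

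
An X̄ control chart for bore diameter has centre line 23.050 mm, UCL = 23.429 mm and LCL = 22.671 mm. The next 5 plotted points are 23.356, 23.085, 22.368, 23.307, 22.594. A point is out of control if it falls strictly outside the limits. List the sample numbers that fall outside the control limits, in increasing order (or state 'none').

3, 5

Compare each point to [22.671, 23.429]: sample 3 = 22.368 < LCL; sample 5 = 22.594 < LCL.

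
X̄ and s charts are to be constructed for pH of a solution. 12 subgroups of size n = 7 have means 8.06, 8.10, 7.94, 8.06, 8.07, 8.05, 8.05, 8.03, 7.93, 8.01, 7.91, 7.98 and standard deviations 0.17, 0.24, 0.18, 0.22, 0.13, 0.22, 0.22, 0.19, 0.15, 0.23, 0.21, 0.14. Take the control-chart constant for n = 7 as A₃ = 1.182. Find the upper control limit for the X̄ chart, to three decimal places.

8.242

X̄̄ = (8.06 + 8.10 + 7.94 + 8.06 + 8.07 + 8.05 + 8.05 + 8.03 + 7.93 + 8.01 + 7.91 + 7.98) / 12 = 8.0158
s̄ = (0.17 + 0.24 + 0.18 + 0.22 + 0.13 + 0.22 + 0.22 + 0.19 + 0.15 + 0.23 + 0.21 + 0.14) / 12 = 0.1917
UCL = X̄̄ + A₃·s̄ = 8.0158 + 1.182 × 0.1917 = 8.2424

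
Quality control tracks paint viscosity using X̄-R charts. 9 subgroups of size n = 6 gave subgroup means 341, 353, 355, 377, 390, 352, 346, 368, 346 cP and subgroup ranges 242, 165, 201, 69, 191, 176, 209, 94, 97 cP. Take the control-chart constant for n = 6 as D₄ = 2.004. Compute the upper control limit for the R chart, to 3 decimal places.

R̄ = (242 + 165 + 201 + 69 + 191 + 176 + 209 + 94 + 97) / 9 = 1444.0000 / 9 = 160.4444
UCL_R = D₄·R̄ = 2.004 × 160.4444 = 321.5307

321.531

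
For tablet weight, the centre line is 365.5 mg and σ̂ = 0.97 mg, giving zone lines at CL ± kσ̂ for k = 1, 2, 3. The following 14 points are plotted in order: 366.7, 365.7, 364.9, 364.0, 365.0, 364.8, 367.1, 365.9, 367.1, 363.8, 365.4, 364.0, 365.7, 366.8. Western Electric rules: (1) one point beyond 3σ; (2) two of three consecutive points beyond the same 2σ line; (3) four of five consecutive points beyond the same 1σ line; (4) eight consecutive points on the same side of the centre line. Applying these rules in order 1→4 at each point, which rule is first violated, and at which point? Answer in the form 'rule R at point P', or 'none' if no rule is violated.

Zone of each point (C = within 1σ̂, B = 1σ̂–2σ̂, A = 2σ̂–3σ̂, * = beyond 3σ̂; sign = side of CL): 1:+B, 2:+C, 3:-C, 4:-B, 5:-C, 6:-C, 7:+B, 8:+C, 9:+B, 10:-B, 11:-C, 12:-B, 13:+C, 14:+B
No rule fires across all 14 points.

none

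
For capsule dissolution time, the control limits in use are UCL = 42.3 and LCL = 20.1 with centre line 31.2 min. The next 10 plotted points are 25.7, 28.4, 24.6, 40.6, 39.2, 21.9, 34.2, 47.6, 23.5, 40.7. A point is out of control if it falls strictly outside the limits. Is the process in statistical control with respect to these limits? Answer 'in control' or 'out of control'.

out of control

Compare each point to [20.1, 42.3]: sample 8 = 47.6 > UCL.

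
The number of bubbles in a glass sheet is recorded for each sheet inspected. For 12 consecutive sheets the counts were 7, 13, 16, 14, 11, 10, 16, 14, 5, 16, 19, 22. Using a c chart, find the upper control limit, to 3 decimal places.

c̄ = (7 + 13 + 16 + 14 + 11 + 10 + 16 + 14 + 5 + 16 + 19 + 22) / 12 = 163 / 12 = 13.5833
UCL = c̄ + 3√c̄ = 13.5833 + 3 × √13.5833 = 13.5833 + 3 × 3.6856 = 24.6400

24.640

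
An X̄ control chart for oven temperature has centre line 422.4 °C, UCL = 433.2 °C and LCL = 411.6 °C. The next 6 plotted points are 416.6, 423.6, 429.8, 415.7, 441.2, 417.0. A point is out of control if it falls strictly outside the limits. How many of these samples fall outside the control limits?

1

Compare each point to [411.6, 433.2]: sample 5 = 441.2 > UCL.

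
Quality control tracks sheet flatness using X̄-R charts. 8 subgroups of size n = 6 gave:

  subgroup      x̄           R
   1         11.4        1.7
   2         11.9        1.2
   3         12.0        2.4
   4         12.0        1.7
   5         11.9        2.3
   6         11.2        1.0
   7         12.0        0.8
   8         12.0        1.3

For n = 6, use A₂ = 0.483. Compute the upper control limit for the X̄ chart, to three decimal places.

12.549

X̄̄ = (11.4 + 11.9 + 12.0 + 12.0 + 11.9 + 11.2 + 12.0 + 12.0) / 8 = 94.4000 / 8 = 11.8000
R̄ = (1.7 + 1.2 + 2.4 + 1.7 + 2.3 + 1.0 + 0.8 + 1.3) / 8 = 12.4000 / 8 = 1.5500
UCL = X̄̄ + A₂·R̄ = 11.8000 + 0.483 × 1.5500 = 12.5487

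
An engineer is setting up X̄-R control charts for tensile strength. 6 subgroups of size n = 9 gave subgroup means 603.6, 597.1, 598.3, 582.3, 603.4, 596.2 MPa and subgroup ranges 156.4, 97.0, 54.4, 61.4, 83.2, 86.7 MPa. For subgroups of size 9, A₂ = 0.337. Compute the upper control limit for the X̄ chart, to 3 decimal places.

627.096

X̄̄ = (603.6 + 597.1 + 598.3 + 582.3 + 603.4 + 596.2) / 6 = 3580.9000 / 6 = 596.8167
R̄ = (156.4 + 97.0 + 54.4 + 61.4 + 83.2 + 86.7) / 6 = 539.1000 / 6 = 89.8500
UCL = X̄̄ + A₂·R̄ = 596.8167 + 0.337 × 89.8500 = 627.0961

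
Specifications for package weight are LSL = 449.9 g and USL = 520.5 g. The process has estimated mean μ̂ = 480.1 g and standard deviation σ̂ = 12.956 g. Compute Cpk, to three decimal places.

0.777

Cpu = (USL − μ̂) / (3σ̂) = (520.5 − 480.1) / (3 × 12.956) = 1.0394; Cpl = (μ̂ − LSL) / (3σ̂) = (480.1 − 449.9) / (3 × 12.956) = 0.7770; Cpk = min(Cpu, Cpl) = 0.7770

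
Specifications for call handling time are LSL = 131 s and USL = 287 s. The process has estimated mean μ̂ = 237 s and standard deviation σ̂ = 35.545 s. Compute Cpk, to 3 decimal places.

0.469

Cpu = (USL − μ̂) / (3σ̂) = (287 − 237) / (3 × 35.545) = 0.4689; Cpl = (μ̂ − LSL) / (3σ̂) = (237 − 131) / (3 × 35.545) = 0.9940; Cpk = min(Cpu, Cpl) = 0.4689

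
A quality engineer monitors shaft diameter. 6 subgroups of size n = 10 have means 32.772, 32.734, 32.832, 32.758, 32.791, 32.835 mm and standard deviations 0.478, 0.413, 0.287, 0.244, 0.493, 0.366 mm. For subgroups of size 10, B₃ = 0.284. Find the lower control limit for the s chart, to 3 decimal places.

s̄ = (0.478 + 0.413 + 0.287 + 0.244 + 0.493 + 0.366) / 6 = 0.3802
LCL_s = B₃·s̄ = 0.284 × 0.3802 = 0.1080

0.108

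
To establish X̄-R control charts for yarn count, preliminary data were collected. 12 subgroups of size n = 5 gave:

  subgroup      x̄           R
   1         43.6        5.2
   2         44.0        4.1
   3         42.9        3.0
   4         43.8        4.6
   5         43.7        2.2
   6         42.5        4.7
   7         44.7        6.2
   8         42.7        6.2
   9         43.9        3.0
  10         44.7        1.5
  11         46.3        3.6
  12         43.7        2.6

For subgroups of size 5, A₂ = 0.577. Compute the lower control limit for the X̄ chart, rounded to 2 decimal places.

X̄̄ = (43.6 + 44.0 + 42.9 + 43.8 + 43.7 + 42.5 + 44.7 + 42.7 + 43.9 + 44.7 + 46.3 + 43.7) / 12 = 526.5000 / 12 = 43.8750
R̄ = (5.2 + 4.1 + 3.0 + 4.6 + 2.2 + 4.7 + 6.2 + 6.2 + 3.0 + 1.5 + 3.6 + 2.6) / 12 = 46.9000 / 12 = 3.9083
LCL = X̄̄ − A₂·R̄ = 43.8750 − 0.577 × 3.9083 = 41.6199

41.62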